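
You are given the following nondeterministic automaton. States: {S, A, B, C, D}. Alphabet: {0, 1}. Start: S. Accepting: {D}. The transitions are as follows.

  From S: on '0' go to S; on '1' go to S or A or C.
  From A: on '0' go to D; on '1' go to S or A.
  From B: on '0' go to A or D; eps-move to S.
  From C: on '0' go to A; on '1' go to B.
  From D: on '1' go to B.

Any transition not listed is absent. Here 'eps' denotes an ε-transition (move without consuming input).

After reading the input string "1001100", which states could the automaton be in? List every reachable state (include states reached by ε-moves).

Start in {S}.
Read '1': S→{S, A, C}; now {S, A, C}.
Read '0': S→{S}, A→{D}, C→{A}; now {S, A, D}.
Read '0': S→{S}, A→{D}, D→∅; now {S, D}.
Read '1': S→{S, A, C}, D→{B}; now {S, A, B, C}.
Read '1': S→{S, A, C}, A→{S, A}, B→∅, C→{B}; now {S, A, B, C}.
Read '0': S→{S}, A→{D}, B→{A, D}, C→{A}; now {S, A, D}.
Read '0': S→{S}, A→{D}, D→∅; now {S, D}.

{S, D}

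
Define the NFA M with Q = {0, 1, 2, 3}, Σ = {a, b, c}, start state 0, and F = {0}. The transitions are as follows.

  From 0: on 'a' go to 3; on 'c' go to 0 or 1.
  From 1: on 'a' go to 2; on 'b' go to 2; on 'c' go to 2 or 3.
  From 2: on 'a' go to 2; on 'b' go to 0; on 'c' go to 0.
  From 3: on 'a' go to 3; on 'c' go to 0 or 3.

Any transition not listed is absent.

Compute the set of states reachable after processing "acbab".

Start in {0}.
Read 'a': 0→{3}; now {3}.
Read 'c': 3→{0, 3}; now {0, 3}.
Read 'b': 0→∅, 3→∅; now ∅.
The set is empty and remains empty for the remaining 2 symbols.

∅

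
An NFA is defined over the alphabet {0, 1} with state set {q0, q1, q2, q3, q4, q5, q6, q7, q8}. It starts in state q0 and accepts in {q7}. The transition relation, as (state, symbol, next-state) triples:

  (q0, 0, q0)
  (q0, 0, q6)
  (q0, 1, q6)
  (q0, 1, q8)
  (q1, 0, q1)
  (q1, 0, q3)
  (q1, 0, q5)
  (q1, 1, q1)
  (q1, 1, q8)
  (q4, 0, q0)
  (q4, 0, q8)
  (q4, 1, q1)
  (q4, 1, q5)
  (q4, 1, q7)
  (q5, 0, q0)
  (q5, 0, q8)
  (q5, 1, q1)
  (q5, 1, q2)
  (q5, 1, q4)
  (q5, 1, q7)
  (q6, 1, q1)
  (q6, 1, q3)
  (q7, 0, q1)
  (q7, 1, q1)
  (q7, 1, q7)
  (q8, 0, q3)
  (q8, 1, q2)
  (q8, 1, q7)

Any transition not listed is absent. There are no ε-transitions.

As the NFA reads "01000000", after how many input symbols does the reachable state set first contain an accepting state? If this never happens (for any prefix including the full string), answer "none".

Start in {q0}.
Read '0': q0→{q0, q6}; now {q0, q6}.
Read '1': q0→{q6, q8}, q6→{q1, q3}; now {q1, q3, q6, q8}.
Read '0': q1→{q1, q3, q5}, q3→∅, q6→∅, q8→{q3}; now {q1, q3, q5}.
Read '0': q1→{q1, q3, q5}, q3→∅, q5→{q0, q8}; now {q0, q1, q3, q5, q8}.
Read '0': q0→{q0, q6}, q1→{q1, q3, q5}, q3→∅, q5→{q0, q8}, q8→{q3}; now {q0, q1, q3, q5, q6, q8}.
Read '0': q0→{q0, q6}, q1→{q1, q3, q5}, q3→∅, q5→{q0, q8}, q6→∅, q8→{q3}; now {q0, q1, q3, q5, q6, q8}.
Read '0': q0→{q0, q6}, q1→{q1, q3, q5}, q3→∅, q5→{q0, q8}, q6→∅, q8→{q3}; now {q0, q1, q3, q5, q6, q8}.
Read '0': q0→{q0, q6}, q1→{q1, q3, q5}, q3→∅, q5→{q0, q8}, q6→∅, q8→{q3}; now {q0, q1, q3, q5, q6, q8}.
No reachable set along the way intersects F.

none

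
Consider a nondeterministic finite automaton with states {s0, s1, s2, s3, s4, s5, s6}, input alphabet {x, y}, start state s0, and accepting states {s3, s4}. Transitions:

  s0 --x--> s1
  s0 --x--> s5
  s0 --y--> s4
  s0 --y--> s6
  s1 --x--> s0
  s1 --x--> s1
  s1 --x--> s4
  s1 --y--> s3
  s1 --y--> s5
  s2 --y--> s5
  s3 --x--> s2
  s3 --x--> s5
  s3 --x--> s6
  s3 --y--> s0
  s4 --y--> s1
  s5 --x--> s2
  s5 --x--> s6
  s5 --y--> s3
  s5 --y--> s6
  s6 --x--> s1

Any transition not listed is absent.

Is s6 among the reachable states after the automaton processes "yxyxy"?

Yes

Start in {s0}.
Read 'y': {s0} → {s4, s6}.
Read 'x': {s4, s6} → {s1}.
Read 'y': {s1} → {s3, s5}.
Read 'x': {s3, s5} → {s2, s5, s6}.
Read 'y': {s2, s5, s6} → {s3, s5, s6}.
State s6 is in {s3, s5, s6}.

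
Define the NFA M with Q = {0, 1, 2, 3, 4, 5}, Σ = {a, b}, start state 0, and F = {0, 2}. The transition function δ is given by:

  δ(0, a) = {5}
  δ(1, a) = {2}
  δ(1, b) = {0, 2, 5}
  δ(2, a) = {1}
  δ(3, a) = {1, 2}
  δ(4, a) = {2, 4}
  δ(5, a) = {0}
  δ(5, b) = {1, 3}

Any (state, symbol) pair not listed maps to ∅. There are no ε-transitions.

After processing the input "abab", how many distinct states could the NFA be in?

3

Start in {0}.
Read 'a': 0→{5}; now {5}.
Read 'b': 5→{1, 3}; now {1, 3}.
Read 'a': 1→{2}, 3→{1, 2}; now {1, 2}.
Read 'b': 1→{0, 2, 5}, 2→∅; now {0, 2, 5}.
That set has 3 states.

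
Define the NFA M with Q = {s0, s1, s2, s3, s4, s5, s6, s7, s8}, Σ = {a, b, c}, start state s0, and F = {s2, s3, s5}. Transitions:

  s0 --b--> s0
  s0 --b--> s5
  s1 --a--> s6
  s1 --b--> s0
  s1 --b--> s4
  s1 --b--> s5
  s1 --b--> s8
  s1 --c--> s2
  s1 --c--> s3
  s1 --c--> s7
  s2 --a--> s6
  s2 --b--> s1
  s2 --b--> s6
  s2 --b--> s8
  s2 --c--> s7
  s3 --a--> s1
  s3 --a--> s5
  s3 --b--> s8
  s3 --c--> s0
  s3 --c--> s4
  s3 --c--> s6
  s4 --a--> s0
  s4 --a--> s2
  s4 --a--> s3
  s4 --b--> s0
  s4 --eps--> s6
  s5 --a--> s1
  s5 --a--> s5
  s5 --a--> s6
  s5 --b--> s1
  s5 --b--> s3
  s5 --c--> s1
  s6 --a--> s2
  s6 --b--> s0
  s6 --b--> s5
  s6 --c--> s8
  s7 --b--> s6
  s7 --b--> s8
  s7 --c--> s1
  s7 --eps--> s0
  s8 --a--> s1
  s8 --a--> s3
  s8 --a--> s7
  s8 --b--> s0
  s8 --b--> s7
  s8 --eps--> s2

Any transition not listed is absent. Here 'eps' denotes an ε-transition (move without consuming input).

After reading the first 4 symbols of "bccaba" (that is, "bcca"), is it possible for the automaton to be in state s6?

Yes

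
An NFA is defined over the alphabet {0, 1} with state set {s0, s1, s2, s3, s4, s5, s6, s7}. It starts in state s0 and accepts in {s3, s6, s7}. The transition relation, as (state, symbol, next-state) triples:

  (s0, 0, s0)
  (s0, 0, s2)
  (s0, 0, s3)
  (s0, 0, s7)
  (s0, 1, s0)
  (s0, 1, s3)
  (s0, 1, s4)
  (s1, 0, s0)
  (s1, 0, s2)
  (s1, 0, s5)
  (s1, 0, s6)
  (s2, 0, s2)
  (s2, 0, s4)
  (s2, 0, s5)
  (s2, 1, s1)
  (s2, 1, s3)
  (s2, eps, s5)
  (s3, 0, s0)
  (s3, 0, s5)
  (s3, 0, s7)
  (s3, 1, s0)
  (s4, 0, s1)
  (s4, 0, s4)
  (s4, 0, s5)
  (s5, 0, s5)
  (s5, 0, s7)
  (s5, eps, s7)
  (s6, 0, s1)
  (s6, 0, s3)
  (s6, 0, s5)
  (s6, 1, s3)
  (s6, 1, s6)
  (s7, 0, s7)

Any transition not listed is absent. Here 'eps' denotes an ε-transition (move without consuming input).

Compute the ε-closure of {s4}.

{s4}

Begin with {s4}.
No ε-moves leave this set, so the closure equals the set itself.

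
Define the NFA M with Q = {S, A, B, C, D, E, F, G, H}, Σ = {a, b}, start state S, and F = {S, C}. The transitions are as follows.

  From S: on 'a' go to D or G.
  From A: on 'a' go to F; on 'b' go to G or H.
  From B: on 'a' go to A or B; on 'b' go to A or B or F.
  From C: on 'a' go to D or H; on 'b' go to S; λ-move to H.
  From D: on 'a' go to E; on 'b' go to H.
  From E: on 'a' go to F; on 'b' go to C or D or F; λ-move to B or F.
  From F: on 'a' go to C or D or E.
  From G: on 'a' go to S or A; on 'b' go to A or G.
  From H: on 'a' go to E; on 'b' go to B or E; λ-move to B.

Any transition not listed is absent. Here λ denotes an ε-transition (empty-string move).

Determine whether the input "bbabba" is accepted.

No

Start in {S}.
Read 'b': S→∅; now ∅.
The set is empty and remains empty for the remaining 5 symbols.
The final set ∅ contains no accepting state.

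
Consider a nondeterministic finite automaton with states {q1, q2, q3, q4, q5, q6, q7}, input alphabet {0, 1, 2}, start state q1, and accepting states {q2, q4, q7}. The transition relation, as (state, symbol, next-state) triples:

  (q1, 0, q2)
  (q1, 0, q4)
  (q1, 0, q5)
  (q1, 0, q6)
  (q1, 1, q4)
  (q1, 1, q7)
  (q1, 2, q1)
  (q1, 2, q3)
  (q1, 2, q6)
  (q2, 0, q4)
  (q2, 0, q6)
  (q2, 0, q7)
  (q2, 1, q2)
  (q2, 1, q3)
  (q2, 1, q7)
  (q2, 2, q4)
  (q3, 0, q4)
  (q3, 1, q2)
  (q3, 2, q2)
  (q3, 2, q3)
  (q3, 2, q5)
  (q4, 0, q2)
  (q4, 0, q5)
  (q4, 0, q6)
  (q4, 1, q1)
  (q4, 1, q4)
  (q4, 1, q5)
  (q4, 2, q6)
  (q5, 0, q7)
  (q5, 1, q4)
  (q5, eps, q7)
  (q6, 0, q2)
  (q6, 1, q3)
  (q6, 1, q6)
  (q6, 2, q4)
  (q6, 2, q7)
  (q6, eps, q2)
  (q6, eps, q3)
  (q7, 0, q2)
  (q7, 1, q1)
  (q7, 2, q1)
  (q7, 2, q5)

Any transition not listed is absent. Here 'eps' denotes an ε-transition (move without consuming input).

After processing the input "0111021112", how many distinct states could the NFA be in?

7

Start in {q1}.
Read '0': {q1} → {q2, q3, q4, q5, q6, q7}.
Read '1': {q2, q3, q4, q5, q6, q7} → {q1, q2, q3, q4, q5, q6, q7}.
Read '1': {q1, q2, q3, q4, q5, q6, q7} → {q1, q2, q3, q4, q5, q6, q7}.
Read '1': {q1, q2, q3, q4, q5, q6, q7} → {q1, q2, q3, q4, q5, q6, q7}.
Read '0': {q1, q2, q3, q4, q5, q6, q7} → {q2, q3, q4, q5, q6, q7}.
Read '2': {q2, q3, q4, q5, q6, q7} → {q1, q2, q3, q4, q5, q6, q7}.
Read '1': {q1, q2, q3, q4, q5, q6, q7} → {q1, q2, q3, q4, q5, q6, q7}.
Read '1': {q1, q2, q3, q4, q5, q6, q7} → {q1, q2, q3, q4, q5, q6, q7}.
Read '1': {q1, q2, q3, q4, q5, q6, q7} → {q1, q2, q3, q4, q5, q6, q7}.
Read '2': {q1, q2, q3, q4, q5, q6, q7} → {q1, q2, q3, q4, q5, q6, q7}.
That set has 7 states.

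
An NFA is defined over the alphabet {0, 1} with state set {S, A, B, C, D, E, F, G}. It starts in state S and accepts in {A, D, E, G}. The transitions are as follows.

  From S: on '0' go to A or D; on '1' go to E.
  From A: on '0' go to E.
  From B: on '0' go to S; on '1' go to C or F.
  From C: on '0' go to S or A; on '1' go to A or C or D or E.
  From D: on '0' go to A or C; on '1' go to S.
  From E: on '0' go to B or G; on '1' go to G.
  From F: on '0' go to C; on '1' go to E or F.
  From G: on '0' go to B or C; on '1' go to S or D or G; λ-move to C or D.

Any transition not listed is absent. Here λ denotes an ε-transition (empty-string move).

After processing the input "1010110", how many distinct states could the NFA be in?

7

Start in {S}.
Read '1': S→{E}; now {E}.
Read '0': E→{B, G}; union {B, G}; ε-closure = {B, C, D, G}.
Read '1': B→{C, F}, C→{A, C, D, E}, D→{S}, G→{S, D, G}; now {S, A, C, D, E, F, G}.
Read '0': S→{A, D}, A→{E}, C→{S, A}, D→{A, C}, E→{B, G}, F→{C}, G→{B, C}; now {S, A, B, C, D, E, G}.
Read '1': S→{E}, A→∅, B→{C, F}, C→{A, C, D, E}, D→{S}, E→{G}, G→{S, D, G}; now {S, A, C, D, E, F, G}.
Read '1': S→{E}, A→∅, C→{A, C, D, E}, D→{S}, E→{G}, F→{E, F}, G→{S, D, G}; now {S, A, C, D, E, F, G}.
Read '0': S→{A, D}, A→{E}, C→{S, A}, D→{A, C}, E→{B, G}, F→{C}, G→{B, C}; now {S, A, B, C, D, E, G}.
That set has 7 states.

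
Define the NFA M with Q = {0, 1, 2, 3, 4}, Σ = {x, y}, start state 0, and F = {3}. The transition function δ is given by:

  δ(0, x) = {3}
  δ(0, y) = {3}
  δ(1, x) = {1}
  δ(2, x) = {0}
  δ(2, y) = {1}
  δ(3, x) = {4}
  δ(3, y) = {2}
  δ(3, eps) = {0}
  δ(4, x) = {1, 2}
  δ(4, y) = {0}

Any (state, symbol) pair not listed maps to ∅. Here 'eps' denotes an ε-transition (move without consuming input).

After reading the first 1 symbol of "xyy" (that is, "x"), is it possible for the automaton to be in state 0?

Yes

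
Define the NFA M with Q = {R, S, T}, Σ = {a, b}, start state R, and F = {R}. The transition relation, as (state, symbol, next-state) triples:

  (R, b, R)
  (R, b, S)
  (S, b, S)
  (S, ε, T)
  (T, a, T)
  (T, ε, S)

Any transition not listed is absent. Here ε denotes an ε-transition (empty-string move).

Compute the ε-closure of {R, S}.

Begin with {R, S}.
ε-move S → T; add T.

{R, S, T}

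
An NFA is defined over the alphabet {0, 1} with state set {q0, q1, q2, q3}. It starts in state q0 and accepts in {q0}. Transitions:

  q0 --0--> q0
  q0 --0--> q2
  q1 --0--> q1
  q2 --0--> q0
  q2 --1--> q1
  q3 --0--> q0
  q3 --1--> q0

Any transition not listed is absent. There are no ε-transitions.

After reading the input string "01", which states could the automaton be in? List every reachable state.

{q1}

Start in {q0}.
Read '0': {q0} → {q0, q2}.
Read '1': {q0, q2} → {q1}.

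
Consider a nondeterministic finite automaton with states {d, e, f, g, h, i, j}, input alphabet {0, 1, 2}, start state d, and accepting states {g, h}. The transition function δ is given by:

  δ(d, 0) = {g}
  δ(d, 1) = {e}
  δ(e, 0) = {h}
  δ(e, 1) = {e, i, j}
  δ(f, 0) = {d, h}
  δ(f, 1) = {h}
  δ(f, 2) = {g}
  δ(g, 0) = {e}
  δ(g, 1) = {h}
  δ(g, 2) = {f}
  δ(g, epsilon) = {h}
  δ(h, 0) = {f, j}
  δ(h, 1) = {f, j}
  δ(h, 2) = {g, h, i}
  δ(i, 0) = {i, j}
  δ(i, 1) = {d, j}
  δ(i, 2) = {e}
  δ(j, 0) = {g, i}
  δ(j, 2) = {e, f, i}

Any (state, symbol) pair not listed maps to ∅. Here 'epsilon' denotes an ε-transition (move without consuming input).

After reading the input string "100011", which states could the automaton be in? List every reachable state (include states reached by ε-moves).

{e, f, h, i, j}

Start in {d}.
Read '1': {d} → {e}.
Read '0': {e} → {h}.
Read '0': {h} → {f, j}.
Read '0': {f, j} → {d, g, h, i}.
Read '1': {d, g, h, i} → {d, e, f, h, j}.
Read '1': {d, e, f, h, j} → {e, f, h, i, j}.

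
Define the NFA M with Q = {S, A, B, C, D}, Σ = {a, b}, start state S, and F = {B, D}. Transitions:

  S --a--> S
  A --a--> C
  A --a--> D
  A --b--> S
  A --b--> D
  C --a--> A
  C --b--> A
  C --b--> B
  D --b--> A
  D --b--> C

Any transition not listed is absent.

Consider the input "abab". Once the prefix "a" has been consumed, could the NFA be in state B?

No

Start in {S}.
Read 'a': S→{S}; now {S}.
State B is not in {S}.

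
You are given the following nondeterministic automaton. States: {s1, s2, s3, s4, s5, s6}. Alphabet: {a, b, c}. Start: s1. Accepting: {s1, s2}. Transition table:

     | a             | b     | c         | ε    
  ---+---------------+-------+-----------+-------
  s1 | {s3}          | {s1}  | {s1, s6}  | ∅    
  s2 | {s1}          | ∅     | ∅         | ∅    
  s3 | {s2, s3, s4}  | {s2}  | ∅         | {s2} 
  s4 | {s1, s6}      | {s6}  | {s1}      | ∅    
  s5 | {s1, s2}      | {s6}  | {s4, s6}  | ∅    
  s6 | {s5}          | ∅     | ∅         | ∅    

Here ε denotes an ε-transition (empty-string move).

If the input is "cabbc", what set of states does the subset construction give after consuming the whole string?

∅

Start in {s1}.
Read 'c': s1→{s1, s6}; now {s1, s6}.
Read 'a': s1→{s3}, s6→{s5}; union {s3, s5}; ε-closure = {s2, s3, s5}.
Read 'b': s2→∅, s3→{s2}, s5→{s6}; now {s2, s6}.
Read 'b': s2→∅, s6→∅; now ∅.
The set is empty and remains empty for the remaining 1 symbol.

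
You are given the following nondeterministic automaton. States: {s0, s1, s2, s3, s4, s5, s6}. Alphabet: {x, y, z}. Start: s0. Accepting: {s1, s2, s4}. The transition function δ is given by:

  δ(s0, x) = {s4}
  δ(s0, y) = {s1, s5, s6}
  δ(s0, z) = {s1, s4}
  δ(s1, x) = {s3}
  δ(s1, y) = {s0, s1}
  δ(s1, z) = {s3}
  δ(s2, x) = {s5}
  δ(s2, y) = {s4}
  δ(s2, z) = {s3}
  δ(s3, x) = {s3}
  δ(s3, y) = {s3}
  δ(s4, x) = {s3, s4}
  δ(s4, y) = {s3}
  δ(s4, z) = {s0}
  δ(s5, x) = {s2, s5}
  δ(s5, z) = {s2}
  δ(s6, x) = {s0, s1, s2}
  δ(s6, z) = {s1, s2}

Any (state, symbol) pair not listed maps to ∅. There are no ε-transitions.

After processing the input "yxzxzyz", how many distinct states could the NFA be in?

Start in {s0}.
Read 'y': {s0} → {s1, s5, s6}.
Read 'x': {s1, s5, s6} → {s0, s1, s2, s3, s5}.
Read 'z': {s0, s1, s2, s3, s5} → {s1, s2, s3, s4}.
Read 'x': {s1, s2, s3, s4} → {s3, s4, s5}.
Read 'z': {s3, s4, s5} → {s0, s2}.
Read 'y': {s0, s2} → {s1, s4, s5, s6}.
Read 'z': {s1, s4, s5, s6} → {s0, s1, s2, s3}.
That set has 4 states.

4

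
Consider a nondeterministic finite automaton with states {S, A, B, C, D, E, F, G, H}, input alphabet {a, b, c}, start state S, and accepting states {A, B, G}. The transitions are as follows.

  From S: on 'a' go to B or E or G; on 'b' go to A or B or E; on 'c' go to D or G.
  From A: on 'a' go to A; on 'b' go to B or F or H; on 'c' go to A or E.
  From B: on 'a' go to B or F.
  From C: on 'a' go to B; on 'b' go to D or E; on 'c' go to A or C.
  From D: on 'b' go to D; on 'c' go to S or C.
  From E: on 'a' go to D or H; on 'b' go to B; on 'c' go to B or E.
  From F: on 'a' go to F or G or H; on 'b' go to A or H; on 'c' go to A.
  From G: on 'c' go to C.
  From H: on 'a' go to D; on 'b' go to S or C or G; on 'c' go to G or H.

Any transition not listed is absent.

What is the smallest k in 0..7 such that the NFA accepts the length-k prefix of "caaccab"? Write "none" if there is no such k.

Start in {S}.
Read 'c': S→{D, G}; now {D, G}.
None of the earlier sets intersect F, but {D, G} does.

1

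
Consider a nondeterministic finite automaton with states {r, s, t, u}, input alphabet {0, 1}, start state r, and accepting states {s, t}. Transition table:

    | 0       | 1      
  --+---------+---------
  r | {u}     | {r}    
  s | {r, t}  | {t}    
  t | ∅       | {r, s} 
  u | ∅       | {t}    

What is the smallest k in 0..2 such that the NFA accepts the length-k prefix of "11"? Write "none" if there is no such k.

none

Start in {r}.
Read '1': r→{r}; now {r}.
Read '1': r→{r}; now {r}.
No reachable set along the way intersects F.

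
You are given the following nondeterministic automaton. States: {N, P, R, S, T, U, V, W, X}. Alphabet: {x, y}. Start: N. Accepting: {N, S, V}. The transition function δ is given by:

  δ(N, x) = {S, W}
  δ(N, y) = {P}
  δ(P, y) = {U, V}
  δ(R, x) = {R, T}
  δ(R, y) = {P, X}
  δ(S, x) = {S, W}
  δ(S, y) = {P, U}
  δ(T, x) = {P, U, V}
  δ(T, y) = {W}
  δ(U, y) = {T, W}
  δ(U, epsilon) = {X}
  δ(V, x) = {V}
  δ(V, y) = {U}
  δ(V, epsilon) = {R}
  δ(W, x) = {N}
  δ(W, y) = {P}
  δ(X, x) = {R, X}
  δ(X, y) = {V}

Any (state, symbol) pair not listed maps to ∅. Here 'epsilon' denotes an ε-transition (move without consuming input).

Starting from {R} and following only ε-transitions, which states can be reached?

Begin with {R}.
No ε-moves leave this set, so the closure equals the set itself.

{R}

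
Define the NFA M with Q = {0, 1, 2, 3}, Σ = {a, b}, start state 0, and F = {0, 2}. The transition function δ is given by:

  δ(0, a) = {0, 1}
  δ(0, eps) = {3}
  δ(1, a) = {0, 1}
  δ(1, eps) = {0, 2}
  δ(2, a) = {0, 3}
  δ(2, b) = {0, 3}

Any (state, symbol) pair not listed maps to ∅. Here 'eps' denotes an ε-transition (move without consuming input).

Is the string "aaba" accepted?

Start: ε-closure({0}) = {0, 3}.
Read 'a': {0, 3} → {0, 1, 2, 3}.
Read 'a': {0, 1, 2, 3} → {0, 1, 2, 3}.
Read 'b': {0, 1, 2, 3} → {0, 3}.
Read 'a': {0, 3} → {0, 1, 2, 3}.
The final set {0, 1, 2, 3} contains the accepting states 0, 2.

Yes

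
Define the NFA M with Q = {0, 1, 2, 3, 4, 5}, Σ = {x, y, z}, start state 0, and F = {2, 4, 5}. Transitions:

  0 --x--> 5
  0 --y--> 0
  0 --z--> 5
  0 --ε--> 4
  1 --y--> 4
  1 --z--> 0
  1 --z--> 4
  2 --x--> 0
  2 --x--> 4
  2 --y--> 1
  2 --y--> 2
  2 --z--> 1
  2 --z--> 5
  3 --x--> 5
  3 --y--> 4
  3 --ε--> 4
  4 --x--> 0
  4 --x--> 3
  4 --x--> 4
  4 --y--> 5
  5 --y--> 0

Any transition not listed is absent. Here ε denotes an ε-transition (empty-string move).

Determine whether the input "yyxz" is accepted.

Start: ε-closure({0}) = {0, 4}.
Read 'y': 0→{0}, 4→{5}; union {0, 5}; ε-closure = {0, 4, 5}.
Read 'y': 0→{0}, 4→{5}, 5→{0}; union {0, 5}; ε-closure = {0, 4, 5}.
Read 'x': 0→{5}, 4→{0, 3, 4}, 5→∅; now {0, 3, 4, 5}.
Read 'z': 0→{5}, 3→∅, 4→∅, 5→∅; now {5}.
The final set {5} contains the accepting state 5.

Yes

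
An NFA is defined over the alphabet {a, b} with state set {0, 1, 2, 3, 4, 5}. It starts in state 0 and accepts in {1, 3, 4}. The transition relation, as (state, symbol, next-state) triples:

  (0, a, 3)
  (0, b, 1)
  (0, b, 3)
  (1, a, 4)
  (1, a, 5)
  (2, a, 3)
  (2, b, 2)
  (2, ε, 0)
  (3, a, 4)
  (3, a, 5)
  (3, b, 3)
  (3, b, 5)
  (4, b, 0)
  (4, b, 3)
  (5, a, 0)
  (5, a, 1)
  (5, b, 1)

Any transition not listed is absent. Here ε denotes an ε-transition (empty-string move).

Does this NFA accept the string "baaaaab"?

Yes

Start in {0}.
Read 'b': {0} → {1, 3}.
Read 'a': {1, 3} → {4, 5}.
Read 'a': {4, 5} → {0, 1}.
Read 'a': {0, 1} → {3, 4, 5}.
Read 'a': {3, 4, 5} → {0, 1, 4, 5}.
Read 'a': {0, 1, 4, 5} → {0, 1, 3, 4, 5}.
Read 'b': {0, 1, 3, 4, 5} → {0, 1, 3, 5}.
The final set {0, 1, 3, 5} contains the accepting states 1, 3.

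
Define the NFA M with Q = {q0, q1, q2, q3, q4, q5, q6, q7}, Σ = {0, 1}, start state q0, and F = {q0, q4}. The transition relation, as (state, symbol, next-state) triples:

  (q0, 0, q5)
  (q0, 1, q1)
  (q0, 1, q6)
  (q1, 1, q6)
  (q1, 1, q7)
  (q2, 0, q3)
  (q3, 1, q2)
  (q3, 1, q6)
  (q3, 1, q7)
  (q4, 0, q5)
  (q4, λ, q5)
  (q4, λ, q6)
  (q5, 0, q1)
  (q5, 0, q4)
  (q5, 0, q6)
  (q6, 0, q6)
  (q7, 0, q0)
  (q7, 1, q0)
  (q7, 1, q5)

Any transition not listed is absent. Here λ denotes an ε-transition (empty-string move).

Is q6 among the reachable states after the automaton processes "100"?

Yes

Start in {q0}.
Read '1': {q0} → {q1, q6}.
Read '0': {q1, q6} → {q6}.
Read '0': {q6} → {q6}.
State q6 is in {q6}.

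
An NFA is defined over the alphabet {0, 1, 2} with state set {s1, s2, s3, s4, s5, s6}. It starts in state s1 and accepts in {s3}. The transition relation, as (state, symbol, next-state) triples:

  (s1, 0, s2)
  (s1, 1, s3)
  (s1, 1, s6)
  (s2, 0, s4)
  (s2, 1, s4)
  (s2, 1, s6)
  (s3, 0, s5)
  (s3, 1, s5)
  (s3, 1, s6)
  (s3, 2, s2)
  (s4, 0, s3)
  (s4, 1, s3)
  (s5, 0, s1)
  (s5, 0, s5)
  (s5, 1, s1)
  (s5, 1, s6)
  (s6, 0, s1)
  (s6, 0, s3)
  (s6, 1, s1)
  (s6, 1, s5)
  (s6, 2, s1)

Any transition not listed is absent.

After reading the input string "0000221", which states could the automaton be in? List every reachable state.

∅

Start in {s1}.
Read '0': s1→{s2}; now {s2}.
Read '0': s2→{s4}; now {s4}.
Read '0': s4→{s3}; now {s3}.
Read '0': s3→{s5}; now {s5}.
Read '2': s5→∅; now ∅.
The set is empty and remains empty for the remaining 2 symbols.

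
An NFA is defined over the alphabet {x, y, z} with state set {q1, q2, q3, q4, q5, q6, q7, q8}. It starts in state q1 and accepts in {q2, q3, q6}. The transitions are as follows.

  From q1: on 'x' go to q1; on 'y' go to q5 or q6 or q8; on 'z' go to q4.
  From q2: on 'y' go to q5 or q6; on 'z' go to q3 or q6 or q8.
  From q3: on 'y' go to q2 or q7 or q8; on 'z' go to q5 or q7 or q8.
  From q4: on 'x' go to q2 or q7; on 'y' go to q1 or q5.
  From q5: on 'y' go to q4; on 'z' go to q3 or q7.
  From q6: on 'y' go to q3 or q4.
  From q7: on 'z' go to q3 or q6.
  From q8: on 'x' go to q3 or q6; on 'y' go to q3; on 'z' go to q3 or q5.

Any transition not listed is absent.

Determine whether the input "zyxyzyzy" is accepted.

Yes

Start in {q1}.
Read 'z': {q1} → {q4}.
Read 'y': {q4} → {q1, q5}.
Read 'x': {q1, q5} → {q1}.
Read 'y': {q1} → {q5, q6, q8}.
Read 'z': {q5, q6, q8} → {q3, q5, q7}.
Read 'y': {q3, q5, q7} → {q2, q4, q7, q8}.
Read 'z': {q2, q4, q7, q8} → {q3, q5, q6, q8}.
Read 'y': {q3, q5, q6, q8} → {q2, q3, q4, q7, q8}.
The final set {q2, q3, q4, q7, q8} contains the accepting states q2, q3.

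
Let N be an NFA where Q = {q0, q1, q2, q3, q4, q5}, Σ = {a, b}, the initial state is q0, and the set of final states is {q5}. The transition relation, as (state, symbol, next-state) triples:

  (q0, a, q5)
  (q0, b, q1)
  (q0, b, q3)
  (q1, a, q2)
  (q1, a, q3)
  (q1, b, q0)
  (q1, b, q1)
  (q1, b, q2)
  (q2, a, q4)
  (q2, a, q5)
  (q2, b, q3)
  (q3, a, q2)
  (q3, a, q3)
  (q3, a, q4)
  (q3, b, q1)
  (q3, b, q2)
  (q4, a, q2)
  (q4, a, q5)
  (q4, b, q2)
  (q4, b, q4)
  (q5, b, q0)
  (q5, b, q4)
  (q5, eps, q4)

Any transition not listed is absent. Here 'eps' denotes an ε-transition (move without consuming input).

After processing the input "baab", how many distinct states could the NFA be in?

5

Start in {q0}.
Read 'b': {q0} → {q1, q3}.
Read 'a': {q1, q3} → {q2, q3, q4}.
Read 'a': {q2, q3, q4} → {q2, q3, q4, q5}.
Read 'b': {q2, q3, q4, q5} → {q0, q1, q2, q3, q4}.
That set has 5 states.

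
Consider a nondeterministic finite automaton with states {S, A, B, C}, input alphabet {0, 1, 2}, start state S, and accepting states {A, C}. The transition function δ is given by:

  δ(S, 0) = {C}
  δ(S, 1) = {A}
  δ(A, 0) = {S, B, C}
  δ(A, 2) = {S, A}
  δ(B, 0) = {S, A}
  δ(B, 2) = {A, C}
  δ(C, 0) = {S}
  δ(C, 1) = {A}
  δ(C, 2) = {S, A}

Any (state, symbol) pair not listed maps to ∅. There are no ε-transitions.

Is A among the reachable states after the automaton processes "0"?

No

Start in {S}.
Read '0': S→{C}; now {C}.
State A is not in {C}.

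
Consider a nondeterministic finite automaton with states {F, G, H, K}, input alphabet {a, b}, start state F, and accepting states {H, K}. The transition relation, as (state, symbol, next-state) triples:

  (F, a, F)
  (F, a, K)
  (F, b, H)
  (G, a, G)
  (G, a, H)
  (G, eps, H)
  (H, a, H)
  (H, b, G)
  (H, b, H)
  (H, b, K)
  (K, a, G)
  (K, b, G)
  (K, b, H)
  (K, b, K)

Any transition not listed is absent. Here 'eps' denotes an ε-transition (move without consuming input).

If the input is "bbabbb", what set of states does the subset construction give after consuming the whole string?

Start in {F}.
Read 'b': {F} → {H}.
Read 'b': {H} → {G, H, K}.
Read 'a': {G, H, K} → {G, H}.
Read 'b': {G, H} → {G, H, K}.
Read 'b': {G, H, K} → {G, H, K}.
Read 'b': {G, H, K} → {G, H, K}.

{G, H, K}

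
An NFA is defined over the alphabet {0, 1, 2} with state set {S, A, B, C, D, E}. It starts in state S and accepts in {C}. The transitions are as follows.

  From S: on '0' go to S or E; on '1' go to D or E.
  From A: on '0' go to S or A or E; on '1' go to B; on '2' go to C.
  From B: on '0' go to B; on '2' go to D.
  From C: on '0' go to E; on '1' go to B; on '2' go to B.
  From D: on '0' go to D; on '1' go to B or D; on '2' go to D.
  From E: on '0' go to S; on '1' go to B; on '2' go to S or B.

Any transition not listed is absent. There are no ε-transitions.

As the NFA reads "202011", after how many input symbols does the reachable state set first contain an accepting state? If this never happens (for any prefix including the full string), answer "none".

none

Start in {S}.
Read '2': S→∅; now ∅.
The set is empty and remains empty for the remaining 5 symbols.
No reachable set along the way intersects F.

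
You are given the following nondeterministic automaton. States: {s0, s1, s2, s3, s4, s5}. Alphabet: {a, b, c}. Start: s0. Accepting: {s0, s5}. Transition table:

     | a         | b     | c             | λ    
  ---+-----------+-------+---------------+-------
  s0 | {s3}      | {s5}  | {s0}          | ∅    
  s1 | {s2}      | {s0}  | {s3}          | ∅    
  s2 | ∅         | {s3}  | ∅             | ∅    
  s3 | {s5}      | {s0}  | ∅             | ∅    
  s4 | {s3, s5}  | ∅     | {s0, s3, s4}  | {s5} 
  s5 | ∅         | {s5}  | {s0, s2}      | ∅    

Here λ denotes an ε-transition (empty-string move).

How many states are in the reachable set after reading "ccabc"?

1

Start in {s0}.
Read 'c': s0→{s0}; now {s0}.
Read 'c': s0→{s0}; now {s0}.
Read 'a': s0→{s3}; now {s3}.
Read 'b': s3→{s0}; now {s0}.
Read 'c': s0→{s0}; now {s0}.
That set has 1 state.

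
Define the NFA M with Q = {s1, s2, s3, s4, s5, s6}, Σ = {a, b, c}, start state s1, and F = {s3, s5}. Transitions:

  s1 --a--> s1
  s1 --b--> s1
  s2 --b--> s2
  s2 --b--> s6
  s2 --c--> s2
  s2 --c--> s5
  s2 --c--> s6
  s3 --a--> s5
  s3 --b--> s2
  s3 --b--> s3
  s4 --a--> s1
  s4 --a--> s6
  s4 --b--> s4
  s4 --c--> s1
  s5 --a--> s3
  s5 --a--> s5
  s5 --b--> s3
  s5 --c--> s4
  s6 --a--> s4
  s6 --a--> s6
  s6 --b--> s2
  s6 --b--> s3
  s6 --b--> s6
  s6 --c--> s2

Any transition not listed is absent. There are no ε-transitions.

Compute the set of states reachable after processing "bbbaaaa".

{s1}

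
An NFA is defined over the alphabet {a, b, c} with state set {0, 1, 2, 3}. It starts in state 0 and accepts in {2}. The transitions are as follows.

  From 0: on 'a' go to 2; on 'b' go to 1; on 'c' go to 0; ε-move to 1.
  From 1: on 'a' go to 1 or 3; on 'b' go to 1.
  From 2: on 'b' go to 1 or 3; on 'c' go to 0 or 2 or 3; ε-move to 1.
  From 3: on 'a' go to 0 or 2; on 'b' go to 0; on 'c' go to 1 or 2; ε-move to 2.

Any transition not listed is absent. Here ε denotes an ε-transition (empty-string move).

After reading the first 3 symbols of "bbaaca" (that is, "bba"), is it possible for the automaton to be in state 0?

No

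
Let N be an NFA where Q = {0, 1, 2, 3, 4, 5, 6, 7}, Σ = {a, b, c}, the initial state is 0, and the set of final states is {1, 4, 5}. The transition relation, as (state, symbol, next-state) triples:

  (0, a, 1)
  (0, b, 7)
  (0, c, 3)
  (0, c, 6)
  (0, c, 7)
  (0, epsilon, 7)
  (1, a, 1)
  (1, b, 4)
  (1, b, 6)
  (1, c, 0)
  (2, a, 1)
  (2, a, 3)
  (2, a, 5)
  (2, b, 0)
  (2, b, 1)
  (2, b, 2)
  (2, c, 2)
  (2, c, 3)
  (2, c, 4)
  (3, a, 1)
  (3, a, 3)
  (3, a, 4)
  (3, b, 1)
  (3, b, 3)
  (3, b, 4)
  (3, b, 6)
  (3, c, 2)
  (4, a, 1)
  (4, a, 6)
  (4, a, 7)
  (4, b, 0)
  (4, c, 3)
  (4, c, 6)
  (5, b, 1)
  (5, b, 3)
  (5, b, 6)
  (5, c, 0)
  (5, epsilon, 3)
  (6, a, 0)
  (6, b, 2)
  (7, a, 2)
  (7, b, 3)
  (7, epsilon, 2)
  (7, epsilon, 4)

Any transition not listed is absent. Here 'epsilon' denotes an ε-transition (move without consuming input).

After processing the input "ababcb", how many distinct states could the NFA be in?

7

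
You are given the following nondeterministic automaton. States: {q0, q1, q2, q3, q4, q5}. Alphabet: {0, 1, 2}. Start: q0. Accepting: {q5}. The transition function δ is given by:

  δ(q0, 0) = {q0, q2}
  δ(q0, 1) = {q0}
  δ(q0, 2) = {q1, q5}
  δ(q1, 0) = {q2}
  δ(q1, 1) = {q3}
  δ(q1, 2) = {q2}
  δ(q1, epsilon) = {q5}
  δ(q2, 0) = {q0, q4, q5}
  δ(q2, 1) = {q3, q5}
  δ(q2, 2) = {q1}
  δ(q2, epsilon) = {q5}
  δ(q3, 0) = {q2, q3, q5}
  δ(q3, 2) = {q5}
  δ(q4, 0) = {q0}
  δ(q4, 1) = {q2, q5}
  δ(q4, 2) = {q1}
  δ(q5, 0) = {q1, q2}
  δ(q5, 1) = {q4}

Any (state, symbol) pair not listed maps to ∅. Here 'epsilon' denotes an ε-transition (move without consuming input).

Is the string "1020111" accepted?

Start in {q0}.
Read '1': {q0} → {q0}.
Read '0': {q0} → {q0, q2, q5}.
Read '2': {q0, q2, q5} → {q1, q5}.
Read '0': {q1, q5} → {q1, q2, q5}.
Read '1': {q1, q2, q5} → {q3, q4, q5}.
Read '1': {q3, q4, q5} → {q2, q4, q5}.
Read '1': {q2, q4, q5} → {q2, q3, q4, q5}.
The final set {q2, q3, q4, q5} contains the accepting state q5.

Yes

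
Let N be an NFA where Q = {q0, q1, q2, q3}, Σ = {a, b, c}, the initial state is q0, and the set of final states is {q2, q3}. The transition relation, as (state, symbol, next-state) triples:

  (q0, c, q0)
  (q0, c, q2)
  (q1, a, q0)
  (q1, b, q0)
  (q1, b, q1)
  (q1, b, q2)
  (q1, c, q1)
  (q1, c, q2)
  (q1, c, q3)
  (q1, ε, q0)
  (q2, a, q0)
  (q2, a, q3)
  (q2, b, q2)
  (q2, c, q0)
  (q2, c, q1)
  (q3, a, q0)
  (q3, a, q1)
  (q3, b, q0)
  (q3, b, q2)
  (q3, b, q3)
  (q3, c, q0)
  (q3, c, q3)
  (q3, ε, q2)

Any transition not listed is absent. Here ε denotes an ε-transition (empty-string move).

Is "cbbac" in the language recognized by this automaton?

Yes

Start in {q0}.
Read 'c': {q0} → {q0, q2}.
Read 'b': {q0, q2} → {q2}.
Read 'b': {q2} → {q2}.
Read 'a': {q2} → {q0, q2, q3}.
Read 'c': {q0, q2, q3} → {q0, q1, q2, q3}.
The final set {q0, q1, q2, q3} contains the accepting states q2, q3.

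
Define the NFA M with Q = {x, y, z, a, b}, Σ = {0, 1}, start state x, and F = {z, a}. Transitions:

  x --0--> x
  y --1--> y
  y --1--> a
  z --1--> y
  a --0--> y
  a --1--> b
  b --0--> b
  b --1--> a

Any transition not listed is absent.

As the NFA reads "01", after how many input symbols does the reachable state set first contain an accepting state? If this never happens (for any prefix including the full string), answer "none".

Start in {x}.
Read '0': {x} → {x}.
Read '1': {x} → ∅.
No reachable set along the way intersects F.

none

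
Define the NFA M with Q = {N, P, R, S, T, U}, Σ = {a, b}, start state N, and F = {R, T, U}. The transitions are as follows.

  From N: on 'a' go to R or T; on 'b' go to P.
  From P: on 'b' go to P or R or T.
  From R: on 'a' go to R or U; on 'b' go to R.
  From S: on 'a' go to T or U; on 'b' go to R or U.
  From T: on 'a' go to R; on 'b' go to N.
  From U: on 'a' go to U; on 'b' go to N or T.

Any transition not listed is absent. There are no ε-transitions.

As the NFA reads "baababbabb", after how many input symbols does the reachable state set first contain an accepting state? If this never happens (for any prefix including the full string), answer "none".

Start in {N}.
Read 'b': {N} → {P}.
Read 'a': {P} → ∅.
The set is empty and remains empty for the remaining 8 symbols.
No reachable set along the way intersects F.

none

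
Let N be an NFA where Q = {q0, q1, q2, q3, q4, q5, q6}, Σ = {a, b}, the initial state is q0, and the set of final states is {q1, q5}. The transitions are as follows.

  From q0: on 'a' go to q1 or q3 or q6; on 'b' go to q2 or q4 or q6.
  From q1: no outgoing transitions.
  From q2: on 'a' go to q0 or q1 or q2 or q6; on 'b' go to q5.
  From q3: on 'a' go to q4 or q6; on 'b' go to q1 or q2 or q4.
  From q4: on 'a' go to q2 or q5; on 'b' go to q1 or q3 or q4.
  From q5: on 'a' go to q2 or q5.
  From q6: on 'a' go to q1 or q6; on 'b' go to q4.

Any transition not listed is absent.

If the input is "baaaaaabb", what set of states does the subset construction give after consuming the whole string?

Start in {q0}.
Read 'b': q0→{q2, q4, q6}; now {q2, q4, q6}.
Read 'a': q2→{q0, q1, q2, q6}, q4→{q2, q5}, q6→{q1, q6}; now {q0, q1, q2, q5, q6}.
Read 'a': q0→{q1, q3, q6}, q1→∅, q2→{q0, q1, q2, q6}, q5→{q2, q5}, q6→{q1, q6}; now {q0, q1, q2, q3, q5, q6}.
Read 'a': q0→{q1, q3, q6}, q1→∅, q2→{q0, q1, q2, q6}, q3→{q4, q6}, q5→{q2, q5}, q6→{q1, q6}; now {q0, q1, q2, q3, q4, q5, q6}.
Read 'a': q0→{q1, q3, q6}, q1→∅, q2→{q0, q1, q2, q6}, q3→{q4, q6}, q4→{q2, q5}, q5→{q2, q5}, q6→{q1, q6}; now {q0, q1, q2, q3, q4, q5, q6}.
Read 'a': q0→{q1, q3, q6}, q1→∅, q2→{q0, q1, q2, q6}, q3→{q4, q6}, q4→{q2, q5}, q5→{q2, q5}, q6→{q1, q6}; now {q0, q1, q2, q3, q4, q5, q6}.
Read 'a': q0→{q1, q3, q6}, q1→∅, q2→{q0, q1, q2, q6}, q3→{q4, q6}, q4→{q2, q5}, q5→{q2, q5}, q6→{q1, q6}; now {q0, q1, q2, q3, q4, q5, q6}.
Read 'b': q0→{q2, q4, q6}, q1→∅, q2→{q5}, q3→{q1, q2, q4}, q4→{q1, q3, q4}, q5→∅, q6→{q4}; now {q1, q2, q3, q4, q5, q6}.
Read 'b': q1→∅, q2→{q5}, q3→{q1, q2, q4}, q4→{q1, q3, q4}, q5→∅, q6→{q4}; now {q1, q2, q3, q4, q5}.

{q1, q2, q3, q4, q5}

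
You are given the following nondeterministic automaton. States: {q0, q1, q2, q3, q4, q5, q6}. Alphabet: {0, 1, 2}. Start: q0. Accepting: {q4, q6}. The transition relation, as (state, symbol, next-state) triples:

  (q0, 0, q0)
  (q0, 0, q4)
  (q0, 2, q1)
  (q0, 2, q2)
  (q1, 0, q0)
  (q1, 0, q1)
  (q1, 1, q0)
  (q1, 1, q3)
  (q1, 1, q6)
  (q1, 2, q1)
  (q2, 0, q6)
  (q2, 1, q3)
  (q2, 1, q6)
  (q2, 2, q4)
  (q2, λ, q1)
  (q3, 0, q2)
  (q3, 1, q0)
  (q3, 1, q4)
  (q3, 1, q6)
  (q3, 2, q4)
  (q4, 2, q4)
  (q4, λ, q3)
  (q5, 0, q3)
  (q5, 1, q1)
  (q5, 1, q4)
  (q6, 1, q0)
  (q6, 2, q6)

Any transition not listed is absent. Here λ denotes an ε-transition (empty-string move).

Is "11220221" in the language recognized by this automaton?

No

Start in {q0}.
Read '1': q0→∅; now ∅.
The set is empty and remains empty for the remaining 7 symbols.
The final set ∅ contains no accepting state.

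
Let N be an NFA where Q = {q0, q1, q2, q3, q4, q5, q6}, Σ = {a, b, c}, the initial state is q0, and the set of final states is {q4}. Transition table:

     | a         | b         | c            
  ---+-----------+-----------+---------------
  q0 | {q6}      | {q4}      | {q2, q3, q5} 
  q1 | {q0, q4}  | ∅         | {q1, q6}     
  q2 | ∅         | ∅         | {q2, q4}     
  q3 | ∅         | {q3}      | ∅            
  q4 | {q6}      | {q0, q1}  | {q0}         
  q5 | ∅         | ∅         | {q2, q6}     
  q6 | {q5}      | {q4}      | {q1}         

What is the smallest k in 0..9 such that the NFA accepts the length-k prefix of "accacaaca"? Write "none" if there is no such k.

4

Start in {q0}.
Read 'a': q0→{q6}; now {q6}.
Read 'c': q6→{q1}; now {q1}.
Read 'c': q1→{q1, q6}; now {q1, q6}.
Read 'a': q1→{q0, q4}, q6→{q5}; now {q0, q4, q5}.
None of the earlier sets intersect F, but {q0, q4, q5} does.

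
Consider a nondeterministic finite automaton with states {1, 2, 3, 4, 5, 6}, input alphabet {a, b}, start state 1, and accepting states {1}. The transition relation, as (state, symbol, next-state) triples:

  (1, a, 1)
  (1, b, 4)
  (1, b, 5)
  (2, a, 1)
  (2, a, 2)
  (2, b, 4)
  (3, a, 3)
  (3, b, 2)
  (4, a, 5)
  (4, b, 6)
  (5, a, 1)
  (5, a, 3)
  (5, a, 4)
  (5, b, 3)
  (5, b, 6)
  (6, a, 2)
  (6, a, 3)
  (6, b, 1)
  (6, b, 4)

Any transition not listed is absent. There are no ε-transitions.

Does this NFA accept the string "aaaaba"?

Yes

Start in {1}.
Read 'a': {1} → {1}.
Read 'a': {1} → {1}.
Read 'a': {1} → {1}.
Read 'a': {1} → {1}.
Read 'b': {1} → {4, 5}.
Read 'a': {4, 5} → {1, 3, 4, 5}.
The final set {1, 3, 4, 5} contains the accepting state 1.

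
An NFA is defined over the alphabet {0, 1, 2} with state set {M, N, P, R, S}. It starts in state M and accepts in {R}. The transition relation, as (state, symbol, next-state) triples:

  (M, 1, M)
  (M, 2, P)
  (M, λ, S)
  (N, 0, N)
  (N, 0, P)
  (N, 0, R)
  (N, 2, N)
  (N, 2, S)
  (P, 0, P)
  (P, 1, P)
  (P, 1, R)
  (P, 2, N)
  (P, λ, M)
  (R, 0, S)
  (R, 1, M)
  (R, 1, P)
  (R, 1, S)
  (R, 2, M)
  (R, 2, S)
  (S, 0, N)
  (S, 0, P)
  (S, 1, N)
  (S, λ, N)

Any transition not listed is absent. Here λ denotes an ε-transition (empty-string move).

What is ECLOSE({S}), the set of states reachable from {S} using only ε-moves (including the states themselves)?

Begin with {S}.
ε-move S → N; add N.

{N, S}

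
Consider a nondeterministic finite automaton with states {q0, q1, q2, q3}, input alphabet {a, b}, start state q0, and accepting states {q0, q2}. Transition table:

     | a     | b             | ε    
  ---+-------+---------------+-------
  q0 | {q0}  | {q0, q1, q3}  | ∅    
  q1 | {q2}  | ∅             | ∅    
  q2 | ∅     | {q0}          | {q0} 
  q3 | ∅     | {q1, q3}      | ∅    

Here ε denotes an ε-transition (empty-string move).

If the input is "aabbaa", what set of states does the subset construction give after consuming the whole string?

{q0}

Start in {q0}.
Read 'a': {q0} → {q0}.
Read 'a': {q0} → {q0}.
Read 'b': {q0} → {q0, q1, q3}.
Read 'b': {q0, q1, q3} → {q0, q1, q3}.
Read 'a': {q0, q1, q3} → {q0, q2}.
Read 'a': {q0, q2} → {q0}.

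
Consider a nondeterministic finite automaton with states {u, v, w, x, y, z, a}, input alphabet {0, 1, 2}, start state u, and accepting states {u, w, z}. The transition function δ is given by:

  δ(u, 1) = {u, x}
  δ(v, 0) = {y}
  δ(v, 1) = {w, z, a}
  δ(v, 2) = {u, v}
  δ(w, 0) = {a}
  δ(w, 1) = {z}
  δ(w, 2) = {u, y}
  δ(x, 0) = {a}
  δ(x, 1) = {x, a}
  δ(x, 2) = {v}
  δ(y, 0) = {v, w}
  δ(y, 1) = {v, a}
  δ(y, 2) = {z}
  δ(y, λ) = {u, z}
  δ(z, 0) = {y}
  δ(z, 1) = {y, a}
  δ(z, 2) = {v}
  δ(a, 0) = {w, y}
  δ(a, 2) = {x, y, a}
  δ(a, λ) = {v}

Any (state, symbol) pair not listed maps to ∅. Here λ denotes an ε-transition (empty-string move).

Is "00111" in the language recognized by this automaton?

Start in {u}.
Read '0': u→∅; now ∅.
The set is empty and remains empty for the remaining 4 symbols.
The final set ∅ contains no accepting state.

No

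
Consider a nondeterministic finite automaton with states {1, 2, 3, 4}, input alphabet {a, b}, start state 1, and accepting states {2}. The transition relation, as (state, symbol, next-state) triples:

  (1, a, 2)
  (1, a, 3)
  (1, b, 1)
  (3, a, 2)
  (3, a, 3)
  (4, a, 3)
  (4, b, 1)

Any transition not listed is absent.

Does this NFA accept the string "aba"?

No

Start in {1}.
Read 'a': 1→{2, 3}; now {2, 3}.
Read 'b': 2→∅, 3→∅; now ∅.
The set is empty and remains empty for the remaining 1 symbol.
The final set ∅ contains no accepting state.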